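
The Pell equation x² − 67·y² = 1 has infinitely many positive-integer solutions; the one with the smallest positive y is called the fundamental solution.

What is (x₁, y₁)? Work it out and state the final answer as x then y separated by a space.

√67 → a₀=8, period (5,2,1,1,7,1,1,2,5,16); ℓ=10 even so k=9
step 0: (8, 1)  from 8·(1,0) + (0,1)
step 1: (41, 5)  from 5·(8,1) + (1,0)
step 2: (90, 11)  from 2·(41,5) + (8,1)
…
step 5: (1678, 205)  from 7·(221,27) + (131,16)
…
step 7: (3577, 437)  from 1·(1899,232) + (1678,205)
step 8: (9053, 1106)  from 2·(3577,437) + (1899,232)
step 9: (48842, 5967)  from 5·(9053,1106) + (3577,437)
→ (48842, 5967).  Check: 48842²=2385540964, 67·5967²=2385540963, difference 1.

48842 5967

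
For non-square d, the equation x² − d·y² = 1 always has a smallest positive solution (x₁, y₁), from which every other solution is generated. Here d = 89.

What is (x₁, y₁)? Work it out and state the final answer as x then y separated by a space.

[9; 2,3,3,2,18] for √89; ℓ=5 ⇒ convergent index 9
i=0: a=9 ⇒ p=9, q=1
i=1: a=2 ⇒ p=19, q=2
i=2: a=3 ⇒ p=66, q=7
…
i=6: a=2 ⇒ p=18934, q=2007
…
i=8: a=3 ⇒ p=216991, q=23001
i=9: a=2 ⇒ p=500001, q=53000
(x₁, y₁) = (500001, 53000);  500001² − 89·53000² = 1 ✓

500001 53000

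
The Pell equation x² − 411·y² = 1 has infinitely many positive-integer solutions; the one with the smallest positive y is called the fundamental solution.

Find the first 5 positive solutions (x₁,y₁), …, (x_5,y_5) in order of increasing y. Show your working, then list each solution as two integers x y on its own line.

49730 2453
4946145799 243975380
491943661118810 24265791292347
48928716529930696801 2413475601692857240
4866450145574963442708650 240044283320105789798053

√411 → a₀=20, period (3,1,1,1,19,1,1,1,3,40); ℓ=10 even so k=9
k=0  a_k=20  p_k/q_k = 20/1
k=1  a_k=3  p_k/q_k = 61/3
…
k=3  a_k=1  p_k/q_k = 142/7
…
k=8  a_k=1  p_k/q_k = 13583/670
k=9  a_k=3  p_k/q_k = 49730/2453
(x₁, y₁) = (49730, 2453);  49730² − 411·2453² = 1 ✓
(x_2, y_2) = (49730·49730 + 411·2453·2453, 49730·2453 + 2453·49730) = (4946145799, 243975380)
(x_3, y_3) = (49730·4946145799 + 411·2453·243975380, 49730·243975380 + 2453·4946145799) = (491943661118810, 24265791292347)
(x_4, y_4) = (49730·491943661118810 + 411·2453·24265791292347, 49730·24265791292347 + 2453·491943661118810) = (48928716529930696801, 2413475601692857240)
(x_5, y_5) = (49730·48928716529930696801 + 411·2453·2413475601692857240, 49730·2413475601692857240 + 2453·48928716529930696801) = (4866450145574963442708650, 240044283320105789798053)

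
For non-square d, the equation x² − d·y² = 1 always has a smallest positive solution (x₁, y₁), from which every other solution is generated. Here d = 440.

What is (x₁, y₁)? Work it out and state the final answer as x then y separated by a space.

d=440: √d = [20; 1,40] (ℓ=2, even), read p_1/q_1
step 0: (20, 1)  from 20·(1,0) + (0,1)
step 1: (21, 1)  from 1·(20,1) + (1,0)
(x₁, y₁) = (21, 1);  21² − 440·1² = 1 ✓

21 1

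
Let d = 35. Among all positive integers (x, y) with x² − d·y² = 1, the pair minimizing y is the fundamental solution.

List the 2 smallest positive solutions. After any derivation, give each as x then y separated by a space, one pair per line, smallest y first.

√35 → a₀=5, period (1,10); ℓ=2 even so k=1
k=0  a_k=5  p_k/q_k = 5/1
k=1  a_k=1  p_k/q_k = 6/1
(x₁, y₁) = (6, 1);  6² − 35·1² = 1 ✓
(x_2, y_2) = (6·6 + 35·1·1, 6·1 + 1·6) = (71, 12)

6 1
71 12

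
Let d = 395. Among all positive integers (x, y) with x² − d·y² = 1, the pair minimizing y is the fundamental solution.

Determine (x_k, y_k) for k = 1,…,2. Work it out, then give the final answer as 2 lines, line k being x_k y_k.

√395 = [19; 1,6,1,38, …], period ℓ=4 (even) → k=3
k=0  a_k=19  p_k/q_k = 19/1
k=1  a_k=1  p_k/q_k = 20/1
k=2  a_k=6  p_k/q_k = 139/7
k=3  a_k=1  p_k/q_k = 159/8
→ (159, 8).  Check: 159²=25281, 395·8²=25280, difference 1.
(x_2, y_2) = (159·159 + 395·8·8, 159·8 + 8·159) = (50561, 2544)

159 8
50561 2544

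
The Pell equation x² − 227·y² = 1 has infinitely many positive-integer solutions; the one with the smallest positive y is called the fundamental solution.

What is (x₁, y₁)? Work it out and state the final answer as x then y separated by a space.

226 15

√227 = [15; 15,30, …], period ℓ=2 (even) → k=1
a_0=15:  p_0=15·1+0=15,  q_0=15·0+1=1
a_1=15:  p_1=15·15+1=226,  q_1=15·1+0=15
fundamental: x₁=226, y₁=15  (since 51076 − 227·225 = 1)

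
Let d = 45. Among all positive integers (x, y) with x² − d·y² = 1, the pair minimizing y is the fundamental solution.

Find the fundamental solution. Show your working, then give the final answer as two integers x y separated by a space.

√45 → a₀=6, period (1,2,2,2,1,12); ℓ=6 even so k=5
a_0=6:  p_0=6·1+0=6,  q_0=6·0+1=1
…
a_4=2:  p_4=2·47+20=114,  q_4=2·7+3=17
a_5=1:  p_5=1·114+47=161,  q_5=1·17+7=24
→ (161, 24).  Check: 161²=25921, 45·24²=25920, difference 1.

161 24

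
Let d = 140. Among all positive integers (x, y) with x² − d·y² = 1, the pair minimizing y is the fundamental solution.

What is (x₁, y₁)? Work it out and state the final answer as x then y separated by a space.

[11; 1,4,1,22] for √140; ℓ=4 ⇒ convergent index 3
step 0: (11, 1)  from 11·(1,0) + (0,1)
step 1: (12, 1)  from 1·(11,1) + (1,0)
step 2: (59, 5)  from 4·(12,1) + (11,1)
step 3: (71, 6)  from 1·(59,5) + (12,1)
(x₁, y₁) = (71, 6);  71² − 140·6² = 1 ✓

71 6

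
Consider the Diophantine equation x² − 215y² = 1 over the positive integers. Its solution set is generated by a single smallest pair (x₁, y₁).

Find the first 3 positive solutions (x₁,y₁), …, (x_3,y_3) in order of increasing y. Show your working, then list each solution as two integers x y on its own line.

[14; 1,1,1,28] for √215; ℓ=4 ⇒ convergent index 3
step 0: (14, 1)  from 14·(1,0) + (0,1)
step 1: (15, 1)  from 1·(14,1) + (1,0)
step 2: (29, 2)  from 1·(15,1) + (14,1)
step 3: (44, 3)  from 1·(29,2) + (15,1)
(x₁, y₁) = (44, 3);  44² − 215·3² = 1 ✓
(x_2, y_2) = (44·44 + 215·3·3, 44·3 + 3·44) = (3871, 264)
(x_3, y_3) = (44·3871 + 215·3·264, 44·264 + 3·3871) = (340604, 23229)

44 3
3871 264
340604 23229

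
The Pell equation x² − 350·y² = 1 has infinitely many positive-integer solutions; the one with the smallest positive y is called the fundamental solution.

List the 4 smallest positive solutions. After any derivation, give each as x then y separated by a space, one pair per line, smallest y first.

449 24
403201 21552
362074049 19353672
325142092801 17379575904

√350 → a₀=18, period (1,2,2,2,1,36); ℓ=6 even so k=5
step 0: (18, 1)  from 18·(1,0) + (0,1)
step 1: (19, 1)  from 1·(18,1) + (1,0)
step 2: (56, 3)  from 2·(19,1) + (18,1)
…
step 4: (318, 17)  from 2·(131,7) + (56,3)
step 5: (449, 24)  from 1·(318,17) + (131,7)
→ (449, 24).  Check: 449²=201601, 350·24²=201600, difference 1.
(449+24√350)^2 = 403201 + 21552√350
(449+24√350)^3 = 362074049 + 19353672√350
(449+24√350)^4 = 325142092801 + 17379575904√350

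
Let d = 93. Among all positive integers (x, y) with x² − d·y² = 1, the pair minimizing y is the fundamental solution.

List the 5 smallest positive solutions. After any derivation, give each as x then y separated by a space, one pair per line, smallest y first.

d=93: √d = [9; 1,1,1,4,6,4,1,1,1,18] (ℓ=10, even), read p_9/q_9
a_0=9:  p_0=9·1+0=9,  q_0=9·0+1=1
…
a_3=1:  p_3=1·19+10=29,  q_3=1·2+1=3
…
a_5=6:  p_5=6·135+29=839,  q_5=6·14+3=87
a_6=4:  p_6=4·839+135=3491,  q_6=4·87+14=362
a_7=1:  p_7=1·3491+839=4330,  q_7=1·362+87=449
a_8=1:  p_8=1·4330+3491=7821,  q_8=1·449+362=811
a_9=1:  p_9=1·7821+4330=12151,  q_9=1·811+449=1260
→ (12151, 1260).  Check: 12151²=147646801, 93·1260²=147646800, difference 1.
k=2:  x_2 = 12151·12151+93·1260·1260 = 295293601,  y_2 = 12151·1260+1260·12151 = 30620520
k=3:  x_3 = 12151·295293601+93·1260·30620520 = 7176225079351,  y_3 = 12151·30620520+1260·295293601 = 744139875780
k=4:  x_4 = 12151·7176225079351+93·1260·744139875780 = 174396621583094401,  y_4 = 12151·744139875780+1260·7176225079351 = 18084087230585040
k=5:  x_5 = 12151·174396621583094401+93·1260·18084087230585040 = 4238186690536135053751,  y_5 = 12151·18084087230585040+1260·174396621583094401 = 439479487133537766300

12151 1260
295293601 30620520
7176225079351 744139875780
174396621583094401 18084087230585040
4238186690536135053751 439479487133537766300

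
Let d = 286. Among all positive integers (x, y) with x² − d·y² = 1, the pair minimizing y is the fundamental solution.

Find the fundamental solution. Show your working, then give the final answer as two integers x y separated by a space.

561835 33222

d=286: √d = [16; 1,10,3,3,2,3,3,10,1,32] (ℓ=10, even), read p_9/q_9
k=0  a_k=16  p_k/q_k = 16/1
k=1  a_k=1  p_k/q_k = 17/1
k=2  a_k=10  p_k/q_k = 186/11
k=3  a_k=3  p_k/q_k = 575/34
…
k=5  a_k=2  p_k/q_k = 4397/260
k=6  a_k=3  p_k/q_k = 15102/893
k=7  a_k=3  p_k/q_k = 49703/2939
k=8  a_k=10  p_k/q_k = 512132/30283
k=9  a_k=1  p_k/q_k = 561835/33222
(x₁, y₁) = (561835, 33222);  561835² − 286·33222² = 1 ✓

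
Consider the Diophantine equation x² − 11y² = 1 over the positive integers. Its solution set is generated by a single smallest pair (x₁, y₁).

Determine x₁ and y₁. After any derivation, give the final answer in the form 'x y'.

10 3

d=11: √d = [3; 3,6] (ℓ=2, even), read p_1/q_1
a_0=3:  p_0=3·1+0=3,  q_0=3·0+1=1
a_1=3:  p_1=3·3+1=10,  q_1=3·1+0=3
→ (10, 3).  Check: 10²=100, 11·3²=99, difference 1.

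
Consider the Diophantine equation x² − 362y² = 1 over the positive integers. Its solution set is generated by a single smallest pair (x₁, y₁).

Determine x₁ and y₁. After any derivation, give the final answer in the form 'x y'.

723 38

√362 → a₀=19, period (38); ℓ=1 odd so k=1
k=0  a_k=19  p_k/q_k = 19/1
k=1  a_k=38  p_k/q_k = 723/38
→ (723, 38).  Check: 723²=522729, 362·38²=522728, difference 1.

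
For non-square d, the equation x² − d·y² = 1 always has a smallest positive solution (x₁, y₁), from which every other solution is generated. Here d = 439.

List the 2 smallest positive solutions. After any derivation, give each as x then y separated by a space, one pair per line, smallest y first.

440 21
387199 18480

√439 = [20; 1,19,1,40, …], period ℓ=4 (even) → k=3
step 0: (20, 1)  from 20·(1,0) + (0,1)
step 1: (21, 1)  from 1·(20,1) + (1,0)
step 2: (419, 20)  from 19·(21,1) + (20,1)
step 3: (440, 21)  from 1·(419,20) + (21,1)
(x₁, y₁) = (440, 21);  440² − 439·21² = 1 ✓
n=2: (440,21)∘(440,21) = (440·440+439·21·21, 440·21+21·440) = (387199,18480)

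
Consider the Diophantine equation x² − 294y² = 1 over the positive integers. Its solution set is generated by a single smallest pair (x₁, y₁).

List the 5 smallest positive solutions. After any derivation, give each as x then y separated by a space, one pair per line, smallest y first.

4801 280
46099201 2688560
442644523201 25815552840
4250272665676801 247880935681120
40811117693184120001 2380152718594561400

d=294: √d = [17; 6,1,4,1,6,34] (ℓ=6, even), read p_5/q_5
step 0: (17, 1)  from 17·(1,0) + (0,1)
…
step 2: (120, 7)  from 1·(103,6) + (17,1)
…
step 4: (703, 41)  from 1·(583,34) + (120,7)
step 5: (4801, 280)  from 6·(703,41) + (583,34)
fundamental: x₁=4801, y₁=280  (since 23049601 − 294·78400 = 1)
(x_2, y_2) = (4801·4801 + 294·280·280, 4801·280 + 280·4801) = (46099201, 2688560)
(x_3, y_3) = (4801·46099201 + 294·280·2688560, 4801·2688560 + 280·46099201) = (442644523201, 25815552840)
(x_4, y_4) = (4801·442644523201 + 294·280·25815552840, 4801·25815552840 + 280·442644523201) = (4250272665676801, 247880935681120)
(x_5, y_5) = (4801·4250272665676801 + 294·280·247880935681120, 4801·247880935681120 + 280·4250272665676801) = (40811117693184120001, 2380152718594561400)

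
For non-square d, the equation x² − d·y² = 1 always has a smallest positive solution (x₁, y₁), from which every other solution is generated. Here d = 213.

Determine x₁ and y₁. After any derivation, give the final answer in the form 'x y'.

d=213: √d = [14; 1,1,2,6,1,8,1,6,2,1,1,28] (ℓ=12, even), read p_11/q_11
a_0=14:  p_0=14·1+0=14,  q_0=14·0+1=1
…
a_4=6:  p_4=6·73+29=467,  q_4=6·5+2=32
…
a_6=8:  p_6=8·540+467=4787,  q_6=8·37+32=328
…
a_8=6:  p_8=6·5327+4787=36749,  q_8=6·365+328=2518
a_9=2:  p_9=2·36749+5327=78825,  q_9=2·2518+365=5401
a_10=1:  p_10=1·78825+36749=115574,  q_10=1·5401+2518=7919
a_11=1:  p_11=1·115574+78825=194399,  q_11=1·7919+5401=13320
→ (194399, 13320).  Check: 194399²=37790971201, 213·13320²=37790971200, difference 1.

194399 13320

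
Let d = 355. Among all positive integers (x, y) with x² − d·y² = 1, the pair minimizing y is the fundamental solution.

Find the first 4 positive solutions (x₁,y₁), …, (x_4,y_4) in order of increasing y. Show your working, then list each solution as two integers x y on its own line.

√355 → a₀=18, period (1,5,3,3,1,6,1,3,3,5,1,36); ℓ=12 even so k=11
a_0=18:  p_0=18·1+0=18,  q_0=18·0+1=1
…
a_9=3:  p_9=3·46463+12002=151391,  q_9=3·2466+637=8035
a_10=5:  p_10=5·151391+46463=803418,  q_10=5·8035+2466=42641
a_11=1:  p_11=1·803418+151391=954809,  q_11=1·42641+8035=50676
(x₁, y₁) = (954809, 50676);  954809² − 355·50676² = 1 ✓
(954809+50676√355)^2 = 1823320452961 + 96771801768√355
(954809+50676√355)^3 = 3481845556741524089 + 184797174548553948√355
(954809+50676√355)^4 = 6648994948371812427335041 + 352892010866963721270096√355

954809 50676
1823320452961 96771801768
3481845556741524089 184797174548553948
6648994948371812427335041 352892010866963721270096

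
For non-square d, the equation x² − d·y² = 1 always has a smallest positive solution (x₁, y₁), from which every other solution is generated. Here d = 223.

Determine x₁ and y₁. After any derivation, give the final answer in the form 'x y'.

d=223: √d = [14; 1,13,1,28] (ℓ=4, even), read p_3/q_3
i=0: a=14 ⇒ p=14, q=1
i=1: a=1 ⇒ p=15, q=1
i=2: a=13 ⇒ p=209, q=14
i=3: a=1 ⇒ p=224, q=15
→ (224, 15).  Check: 224²=50176, 223·15²=50175, difference 1.

224 15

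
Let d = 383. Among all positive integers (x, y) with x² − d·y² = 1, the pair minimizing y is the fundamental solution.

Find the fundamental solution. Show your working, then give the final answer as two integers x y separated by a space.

18768 959

√383 → a₀=19, period (1,1,3,19,3,1,1,38); ℓ=8 even so k=7
i=0: a=19 ⇒ p=19, q=1
i=1: a=1 ⇒ p=20, q=1
i=2: a=1 ⇒ p=39, q=2
i=3: a=3 ⇒ p=137, q=7
…
i=5: a=3 ⇒ p=8063, q=412
i=6: a=1 ⇒ p=10705, q=547
i=7: a=1 ⇒ p=18768, q=959
(x₁, y₁) = (18768, 959);  18768² − 383·959² = 1 ✓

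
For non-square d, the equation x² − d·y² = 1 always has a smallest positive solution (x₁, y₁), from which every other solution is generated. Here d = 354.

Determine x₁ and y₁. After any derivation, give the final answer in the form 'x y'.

258065 13716

[18; 1,4,2,2,18,2,2,4,1,36] for √354; ℓ=10 ⇒ convergent index 9
a_0=18:  p_0=18·1+0=18,  q_0=18·0+1=1
a_1=1:  p_1=1·18+1=19,  q_1=1·1+0=1
a_2=4:  p_2=4·19+18=94,  q_2=4·1+1=5
a_3=2:  p_3=2·94+19=207,  q_3=2·5+1=11
a_4=2:  p_4=2·207+94=508,  q_4=2·11+5=27
…
a_7=2:  p_7=2·19210+9351=47771,  q_7=2·1021+497=2539
a_8=4:  p_8=4·47771+19210=210294,  q_8=4·2539+1021=11177
a_9=1:  p_9=1·210294+47771=258065,  q_9=1·11177+2539=13716
→ (258065, 13716).  Check: 258065²=66597544225, 354·13716²=66597544224, difference 1.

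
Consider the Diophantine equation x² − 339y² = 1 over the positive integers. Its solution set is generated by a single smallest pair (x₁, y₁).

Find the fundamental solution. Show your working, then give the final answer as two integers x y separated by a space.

d=339: √d = [18; 2,2,2,1,17,1,2,2,2,36] (ℓ=10, even), read p_9/q_9
step 0: (18, 1)  from 18·(1,0) + (0,1)
step 1: (37, 2)  from 2·(18,1) + (1,0)
…
step 8: (40359, 2192)  from 2·(17252,937) + (5855,318)
step 9: (97970, 5321)  from 2·(40359,2192) + (17252,937)
(x₁, y₁) = (97970, 5321);  97970² − 339·5321² = 1 ✓

97970 5321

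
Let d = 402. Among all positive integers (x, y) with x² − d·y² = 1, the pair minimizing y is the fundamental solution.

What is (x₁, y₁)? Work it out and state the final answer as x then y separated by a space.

401 20

√402 = [20; 20,40, …], period ℓ=2 (even) → k=1
i=0: a=20 ⇒ p=20, q=1
i=1: a=20 ⇒ p=401, q=20
→ (401, 20).  Check: 401²=160801, 402·20²=160800, difference 1.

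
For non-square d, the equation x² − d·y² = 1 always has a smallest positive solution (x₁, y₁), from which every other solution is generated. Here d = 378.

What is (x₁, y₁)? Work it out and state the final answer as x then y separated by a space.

√378 → a₀=19, period (2,3,1,4,1,3,2,38); ℓ=8 even so k=7
i=0: a=19 ⇒ p=19, q=1
i=1: a=2 ⇒ p=39, q=2
i=2: a=3 ⇒ p=136, q=7
i=3: a=1 ⇒ p=175, q=9
i=4: a=4 ⇒ p=836, q=43
i=5: a=1 ⇒ p=1011, q=52
i=6: a=3 ⇒ p=3869, q=199
i=7: a=2 ⇒ p=8749, q=450
(x₁, y₁) = (8749, 450);  8749² − 378·450² = 1 ✓

8749 450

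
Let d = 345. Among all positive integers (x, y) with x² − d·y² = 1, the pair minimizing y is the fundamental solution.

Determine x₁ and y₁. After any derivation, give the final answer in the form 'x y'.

6761 364

√345 = [18; 1,1,2,1,6,1,2,1,1,36, …], period ℓ=10 (even) → k=9
step 0: (18, 1)  from 18·(1,0) + (0,1)
step 1: (19, 1)  from 1·(18,1) + (1,0)
…
step 8: (3882, 209)  from 1·(2879,155) + (1003,54)
step 9: (6761, 364)  from 1·(3882,209) + (2879,155)
(x₁, y₁) = (6761, 364);  6761² − 345·364² = 1 ✓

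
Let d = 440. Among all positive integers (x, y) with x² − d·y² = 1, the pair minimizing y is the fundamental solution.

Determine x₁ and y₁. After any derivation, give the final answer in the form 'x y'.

21 1

d=440: √d = [20; 1,40] (ℓ=2, even), read p_1/q_1
k=0  a_k=20  p_k/q_k = 20/1
k=1  a_k=1  p_k/q_k = 21/1
fundamental: x₁=21, y₁=1  (since 441 − 440·1 = 1)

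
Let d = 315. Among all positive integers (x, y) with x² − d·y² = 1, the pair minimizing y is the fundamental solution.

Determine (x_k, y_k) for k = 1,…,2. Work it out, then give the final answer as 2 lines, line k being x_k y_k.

71 4
10081 568

√315 → a₀=17, period (1,2,1,34); ℓ=4 even so k=3
a_0=17:  p_0=17·1+0=17,  q_0=17·0+1=1
…
a_2=2:  p_2=2·18+17=53,  q_2=2·1+1=3
a_3=1:  p_3=1·53+18=71,  q_3=1·3+1=4
(x₁, y₁) = (71, 4);  71² − 315·4² = 1 ✓
(71+4√315)^2 = 10081 + 568√315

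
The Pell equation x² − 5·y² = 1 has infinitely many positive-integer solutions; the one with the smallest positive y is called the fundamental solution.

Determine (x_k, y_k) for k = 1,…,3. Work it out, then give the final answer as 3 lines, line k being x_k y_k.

9 4
161 72
2889 1292

√5 → a₀=2, period (4); ℓ=1 odd so k=1
a_0=2:  p_0=2·1+0=2,  q_0=2·0+1=1
a_1=4:  p_1=4·2+1=9,  q_1=4·1+0=4
fundamental: x₁=9, y₁=4  (since 81 − 5·16 = 1)
n=2: (9,4)∘(9,4) = (9·9+5·4·4, 9·4+4·9) = (161,72)
n=3: (161,72)∘(9,4) = (9·161+5·4·72, 9·72+4·161) = (2889,1292)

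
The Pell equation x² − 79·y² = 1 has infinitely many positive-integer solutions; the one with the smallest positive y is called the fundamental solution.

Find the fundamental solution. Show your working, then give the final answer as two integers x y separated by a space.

[8; 1,7,1,16] for √79; ℓ=4 ⇒ convergent index 3
step 0: (8, 1)  from 8·(1,0) + (0,1)
…
step 2: (71, 8)  from 7·(9,1) + (8,1)
step 3: (80, 9)  from 1·(71,8) + (9,1)
(x₁, y₁) = (80, 9);  80² − 79·9² = 1 ✓

80 9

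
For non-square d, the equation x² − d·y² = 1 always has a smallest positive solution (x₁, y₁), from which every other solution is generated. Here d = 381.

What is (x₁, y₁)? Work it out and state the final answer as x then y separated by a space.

1015 52

d=381: √d = [19; 1,1,12,1,1,38] (ℓ=6, even), read p_5/q_5
i=0: a=19 ⇒ p=19, q=1
i=1: a=1 ⇒ p=20, q=1
…
i=3: a=12 ⇒ p=488, q=25
i=4: a=1 ⇒ p=527, q=27
i=5: a=1 ⇒ p=1015, q=52
→ (1015, 52).  Check: 1015²=1030225, 381·52²=1030224, difference 1.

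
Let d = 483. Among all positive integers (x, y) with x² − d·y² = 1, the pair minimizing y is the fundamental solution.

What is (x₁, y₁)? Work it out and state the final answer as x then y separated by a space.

√483 → a₀=21, period (1,42); ℓ=2 even so k=1
step 0: (21, 1)  from 21·(1,0) + (0,1)
step 1: (22, 1)  from 1·(21,1) + (1,0)
fundamental: x₁=22, y₁=1  (since 484 − 483·1 = 1)

22 1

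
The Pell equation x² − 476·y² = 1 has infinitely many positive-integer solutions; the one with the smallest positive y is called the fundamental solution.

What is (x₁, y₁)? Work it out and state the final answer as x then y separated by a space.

√476 = [21; 1,4,2,10,2,4,1,42, …], period ℓ=8 (even) → k=7
i=0: a=21 ⇒ p=21, q=1
…
i=2: a=4 ⇒ p=109, q=5
…
i=4: a=10 ⇒ p=2509, q=115
…
i=6: a=4 ⇒ p=23541, q=1079
i=7: a=1 ⇒ p=28799, q=1320
→ (28799, 1320).  Check: 28799²=829382401, 476·1320²=829382400, difference 1.

28799 1320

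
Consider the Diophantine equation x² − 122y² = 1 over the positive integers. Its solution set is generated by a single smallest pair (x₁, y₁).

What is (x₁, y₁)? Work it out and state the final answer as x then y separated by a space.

√122 = [11; 22, …], period ℓ=1 (odd) → k=1
i=0: a=11 ⇒ p=11, q=1
i=1: a=22 ⇒ p=243, q=22
fundamental: x₁=243, y₁=22  (since 59049 − 122·484 = 1)

243 22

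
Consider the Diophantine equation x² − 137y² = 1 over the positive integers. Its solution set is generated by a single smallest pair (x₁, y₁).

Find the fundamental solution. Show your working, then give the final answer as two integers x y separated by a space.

6083073 519712

√137 → a₀=11, period (1,2,2,1,1,2,2,1,22); ℓ=9 odd so k=17
step 0: (11, 1)  from 11·(1,0) + (0,1)
step 1: (12, 1)  from 1·(11,1) + (1,0)
step 2: (35, 3)  from 2·(12,1) + (11,1)
step 3: (82, 7)  from 2·(35,3) + (12,1)
…
step 5: (199, 17)  from 1·(117,10) + (82,7)
…
step 7: (1229, 105)  from 2·(515,44) + (199,17)
step 8: (1744, 149)  from 1·(1229,105) + (515,44)
step 9: (39597, 3383)  from 22·(1744,149) + (1229,105)
step 10: (41341, 3532)  from 1·(39597,3383) + (1744,149)
step 11: (122279, 10447)  from 2·(41341,3532) + (39597,3383)
…
step 13: (408178, 34873)  from 1·(285899,24426) + (122279,10447)
…
step 15: (1796332, 153471)  from 2·(694077,59299) + (408178,34873)
step 16: (4286741, 366241)  from 2·(1796332,153471) + (694077,59299)
step 17: (6083073, 519712)  from 1·(4286741,366241) + (1796332,153471)
fundamental: x₁=6083073, y₁=519712  (since 37003777123329 − 137·270100562944 = 1)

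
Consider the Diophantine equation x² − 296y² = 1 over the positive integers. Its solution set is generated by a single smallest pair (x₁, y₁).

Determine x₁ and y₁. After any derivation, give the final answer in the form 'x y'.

√296 = [17; 4,1,7,1,4,34, …], period ℓ=6 (even) → k=5
k=0  a_k=17  p_k/q_k = 17/1
…
k=2  a_k=1  p_k/q_k = 86/5
k=3  a_k=7  p_k/q_k = 671/39
k=4  a_k=1  p_k/q_k = 757/44
k=5  a_k=4  p_k/q_k = 3699/215
fundamental: x₁=3699, y₁=215  (since 13682601 − 296·46225 = 1)

3699 215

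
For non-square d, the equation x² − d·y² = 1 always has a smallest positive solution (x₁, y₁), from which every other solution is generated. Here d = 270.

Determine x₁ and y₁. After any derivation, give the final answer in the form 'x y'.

[16; 2,3,6,3,2,32] for √270; ℓ=6 ⇒ convergent index 5
i=0: a=16 ⇒ p=16, q=1
…
i=3: a=6 ⇒ p=723, q=44
i=4: a=3 ⇒ p=2284, q=139
i=5: a=2 ⇒ p=5291, q=322
fundamental: x₁=5291, y₁=322  (since 27994681 − 270·103684 = 1)

5291 322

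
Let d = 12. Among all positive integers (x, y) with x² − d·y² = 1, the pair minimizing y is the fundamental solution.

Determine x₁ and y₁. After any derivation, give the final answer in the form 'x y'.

7 2

[3; 2,6] for √12; ℓ=2 ⇒ convergent index 1
i=0: a=3 ⇒ p=3, q=1
i=1: a=2 ⇒ p=7, q=2
(x₁, y₁) = (7, 2);  7² − 12·2² = 1 ✓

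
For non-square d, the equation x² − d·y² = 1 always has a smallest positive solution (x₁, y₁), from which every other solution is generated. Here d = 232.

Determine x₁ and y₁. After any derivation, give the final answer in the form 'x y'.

d=232: √d = [15; 4,3,7,3,4,30] (ℓ=6, even), read p_5/q_5
step 0: (15, 1)  from 15·(1,0) + (0,1)
step 1: (61, 4)  from 4·(15,1) + (1,0)
step 2: (198, 13)  from 3·(61,4) + (15,1)
…
step 4: (4539, 298)  from 3·(1447,95) + (198,13)
step 5: (19603, 1287)  from 4·(4539,298) + (1447,95)
fundamental: x₁=19603, y₁=1287  (since 384277609 − 232·1656369 = 1)

19603 1287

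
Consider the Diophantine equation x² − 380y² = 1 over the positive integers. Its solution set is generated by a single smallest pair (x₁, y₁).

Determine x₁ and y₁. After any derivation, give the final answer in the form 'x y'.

d=380: √d = [19; 2,38] (ℓ=2, even), read p_1/q_1
k=0  a_k=19  p_k/q_k = 19/1
k=1  a_k=2  p_k/q_k = 39/2
→ (39, 2).  Check: 39²=1521, 380·2²=1520, difference 1.

39 2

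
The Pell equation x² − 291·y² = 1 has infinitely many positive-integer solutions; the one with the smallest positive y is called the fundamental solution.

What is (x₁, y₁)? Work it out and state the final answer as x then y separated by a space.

√291 → a₀=17, period (17,34); ℓ=2 even so k=1
i=0: a=17 ⇒ p=17, q=1
i=1: a=17 ⇒ p=290, q=17
(x₁, y₁) = (290, 17);  290² − 291·17² = 1 ✓

290 17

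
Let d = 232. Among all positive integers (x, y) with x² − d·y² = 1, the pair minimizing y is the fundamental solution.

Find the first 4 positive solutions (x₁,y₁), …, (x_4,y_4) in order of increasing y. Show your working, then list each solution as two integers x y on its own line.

√232 → a₀=15, period (4,3,7,3,4,30); ℓ=6 even so k=5
step 0: (15, 1)  from 15·(1,0) + (0,1)
step 1: (61, 4)  from 4·(15,1) + (1,0)
…
step 4: (4539, 298)  from 3·(1447,95) + (198,13)
step 5: (19603, 1287)  from 4·(4539,298) + (1447,95)
→ (19603, 1287).  Check: 19603²=384277609, 232·1287²=384277608, difference 1.
n=2: (19603,1287)∘(19603,1287) = (19603·19603+232·1287·1287, 19603·1287+1287·19603) = (768555217,50458122)
n=3: (768555217,50458122)∘(19603,1287) = (19603·768555217+232·1287·50458122, 19603·50458122+1287·768555217) = (30131975818099,1978261129845)
n=4: (30131975818099,1978261129845)∘(19603,1287) = (19603·30131975818099+232·1287·1978261129845, 19603·1978261129845+1287·30131975818099) = (1181354243155834177,77559705806244948)

19603 1287
768555217 50458122
30131975818099 1978261129845
1181354243155834177 77559705806244948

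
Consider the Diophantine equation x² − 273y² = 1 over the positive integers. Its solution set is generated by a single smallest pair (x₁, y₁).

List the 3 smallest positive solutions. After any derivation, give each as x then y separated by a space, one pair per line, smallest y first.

727 44
1057057 63976
1536960151 93021060

[16; 1,1,10,1,1,32] for √273; ℓ=6 ⇒ convergent index 5
a_0=16:  p_0=16·1+0=16,  q_0=16·0+1=1
a_1=1:  p_1=1·16+1=17,  q_1=1·1+0=1
a_2=1:  p_2=1·17+16=33,  q_2=1·1+1=2
a_3=10:  p_3=10·33+17=347,  q_3=10·2+1=21
a_4=1:  p_4=1·347+33=380,  q_4=1·21+2=23
a_5=1:  p_5=1·380+347=727,  q_5=1·23+21=44
fundamental: x₁=727, y₁=44  (since 528529 − 273·1936 = 1)
n=2: (727,44)∘(727,44) = (727·727+273·44·44, 727·44+44·727) = (1057057,63976)
n=3: (1057057,63976)∘(727,44) = (727·1057057+273·44·63976, 727·63976+44·1057057) = (1536960151,93021060)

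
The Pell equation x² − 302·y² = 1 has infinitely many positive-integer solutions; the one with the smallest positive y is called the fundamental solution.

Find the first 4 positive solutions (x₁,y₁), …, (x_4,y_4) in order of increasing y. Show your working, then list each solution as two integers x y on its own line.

4276623 246092
36579008568257 2104885414632
312869258720405635599 18003602753159249380
2676047735673238042056036097 153989243234046232237072848

d=302: √d = [17; 2,1,1,1,4,…,1,2,34] (ℓ=16, even), read p_15/q_15
a_0=17:  p_0=17·1+0=17,  q_0=17·0+1=1
a_1=2:  p_1=2·17+1=35,  q_1=2·1+0=2
…
a_3=1:  p_3=1·52+35=87,  q_3=1·3+2=5
a_4=1:  p_4=1·87+52=139,  q_4=1·5+3=8
…
a_11=4:  p_11=4·107675+36581=467281,  q_11=4·6196+2105=26889
…
a_13=1:  p_13=1·574956+467281=1042237,  q_13=1·33085+26889=59974
a_14=1:  p_14=1·1042237+574956=1617193,  q_14=1·59974+33085=93059
a_15=2:  p_15=2·1617193+1042237=4276623,  q_15=2·93059+59974=246092
fundamental: x₁=4276623, y₁=246092  (since 18289504284129 − 302·60561272464 = 1)
n=2: (4276623,246092)∘(4276623,246092) = (4276623·4276623+302·246092·246092, 4276623·246092+246092·4276623) = (36579008568257,2104885414632)
n=3: (36579008568257,2104885414632)∘(4276623,246092) = (4276623·36579008568257+302·246092·2104885414632, 4276623·2104885414632+246092·36579008568257) = (312869258720405635599,18003602753159249380)
n=4: (312869258720405635599,18003602753159249380)∘(4276623,246092) = (4276623·312869258720405635599+302·246092·18003602753159249380, 4276623·18003602753159249380+246092·312869258720405635599) = (2676047735673238042056036097,153989243234046232237072848)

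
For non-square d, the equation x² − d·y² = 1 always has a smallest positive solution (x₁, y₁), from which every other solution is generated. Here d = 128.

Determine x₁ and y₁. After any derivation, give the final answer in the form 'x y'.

577 51

√128 → a₀=11, period (3,5,3,22); ℓ=4 even so k=3
step 0: (11, 1)  from 11·(1,0) + (0,1)
…
step 2: (181, 16)  from 5·(34,3) + (11,1)
step 3: (577, 51)  from 3·(181,16) + (34,3)
fundamental: x₁=577, y₁=51  (since 332929 − 128·2601 = 1)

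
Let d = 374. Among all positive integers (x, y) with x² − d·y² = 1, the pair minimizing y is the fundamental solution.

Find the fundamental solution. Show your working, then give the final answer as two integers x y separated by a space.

[19; 2,1,18,1,2,38] for √374; ℓ=6 ⇒ convergent index 5
k=0  a_k=19  p_k/q_k = 19/1
…
k=2  a_k=1  p_k/q_k = 58/3
…
k=4  a_k=1  p_k/q_k = 1141/59
k=5  a_k=2  p_k/q_k = 3365/174
(x₁, y₁) = (3365, 174);  3365² − 374·174² = 1 ✓

3365 174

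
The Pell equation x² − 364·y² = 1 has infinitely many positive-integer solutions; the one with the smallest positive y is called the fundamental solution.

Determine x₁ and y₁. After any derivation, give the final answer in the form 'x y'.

√364 → a₀=19, period (12,1,2,3,1,8,1,3,2,1,12,38); ℓ=12 even so k=11
step 0: (19, 1)  from 19·(1,0) + (0,1)
…
step 10: (390371, 20461)  from 1·(270499,14178) + (119872,6283)
step 11: (4954951, 259710)  from 12·(390371,20461) + (270499,14178)
fundamental: x₁=4954951, y₁=259710  (since 24551539412401 − 364·67449284100 = 1)

4954951 259710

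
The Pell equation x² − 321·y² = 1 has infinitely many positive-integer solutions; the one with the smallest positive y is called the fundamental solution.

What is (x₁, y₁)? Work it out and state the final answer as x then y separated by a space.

215 12

√321 → a₀=17, period (1,10,1,34); ℓ=4 even so k=3
a_0=17:  p_0=17·1+0=17,  q_0=17·0+1=1
a_1=1:  p_1=1·17+1=18,  q_1=1·1+0=1
a_2=10:  p_2=10·18+17=197,  q_2=10·1+1=11
a_3=1:  p_3=1·197+18=215,  q_3=1·11+1=12
→ (215, 12).  Check: 215²=46225, 321·12²=46224, difference 1.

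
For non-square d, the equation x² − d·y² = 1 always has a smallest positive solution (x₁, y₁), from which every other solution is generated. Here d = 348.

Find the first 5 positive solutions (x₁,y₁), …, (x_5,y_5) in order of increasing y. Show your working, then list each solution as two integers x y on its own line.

√348 → a₀=18, period (1,1,1,8,1,1,1,36); ℓ=8 even so k=7
k=0  a_k=18  p_k/q_k = 18/1
k=1  a_k=1  p_k/q_k = 19/1
…
k=6  a_k=1  p_k/q_k = 1026/55
k=7  a_k=1  p_k/q_k = 1567/84
(x₁, y₁) = (1567, 84);  1567² − 348·84² = 1 ✓
(1567+84√348)^2 = 4910977 + 263256√348
(1567+84√348)^3 = 15391000351 + 825044220√348
(1567+84√348)^4 = 48235390189057 + 2585688322224√348
(1567+84√348)^5 = 151169697461504287 + 8103546376805796√348

1567 84
4910977 263256
15391000351 825044220
48235390189057 2585688322224
151169697461504287 8103546376805796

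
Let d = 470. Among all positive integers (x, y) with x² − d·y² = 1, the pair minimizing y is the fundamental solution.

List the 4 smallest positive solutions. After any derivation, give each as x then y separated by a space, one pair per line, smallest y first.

√470 = [21; 1,2,8,2,1,42, …], period ℓ=6 (even) → k=5
i=0: a=21 ⇒ p=21, q=1
…
i=4: a=2 ⇒ p=1149, q=53
i=5: a=1 ⇒ p=1691, q=78
→ (1691, 78).  Check: 1691²=2859481, 470·78²=2859480, difference 1.
(x_2, y_2) = (1691·1691 + 470·78·78, 1691·78 + 78·1691) = (5718961, 263796)
(x_3, y_3) = (1691·5718961 + 470·78·263796, 1691·263796 + 78·5718961) = (19341524411, 892157994)
(x_4, y_4) = (1691·19341524411 + 470·78·892157994, 1691·892157994 + 78·19341524411) = (65413029839041, 3017278071912)

1691 78
5718961 263796
19341524411 892157994
65413029839041 3017278071912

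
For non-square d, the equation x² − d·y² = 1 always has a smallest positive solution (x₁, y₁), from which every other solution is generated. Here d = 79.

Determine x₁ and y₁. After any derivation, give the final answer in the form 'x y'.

80 9

d=79: √d = [8; 1,7,1,16] (ℓ=4, even), read p_3/q_3
i=0: a=8 ⇒ p=8, q=1
i=1: a=1 ⇒ p=9, q=1
i=2: a=7 ⇒ p=71, q=8
i=3: a=1 ⇒ p=80, q=9
fundamental: x₁=80, y₁=9  (since 6400 − 79·81 = 1)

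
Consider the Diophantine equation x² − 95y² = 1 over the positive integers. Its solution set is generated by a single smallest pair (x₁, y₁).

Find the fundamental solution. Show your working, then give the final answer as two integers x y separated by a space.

39 4

d=95: √d = [9; 1,2,1,18] (ℓ=4, even), read p_3/q_3
a_0=9:  p_0=9·1+0=9,  q_0=9·0+1=1
a_1=1:  p_1=1·9+1=10,  q_1=1·1+0=1
a_2=2:  p_2=2·10+9=29,  q_2=2·1+1=3
a_3=1:  p_3=1·29+10=39,  q_3=1·3+1=4
fundamental: x₁=39, y₁=4  (since 1521 − 95·16 = 1)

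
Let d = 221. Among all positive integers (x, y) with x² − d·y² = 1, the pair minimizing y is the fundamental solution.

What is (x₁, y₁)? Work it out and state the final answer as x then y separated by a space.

√221 = [14; 1,6,2,6,1,28, …], period ℓ=6 (even) → k=5
step 0: (14, 1)  from 14·(1,0) + (0,1)
…
step 2: (104, 7)  from 6·(15,1) + (14,1)
step 3: (223, 15)  from 2·(104,7) + (15,1)
step 4: (1442, 97)  from 6·(223,15) + (104,7)
step 5: (1665, 112)  from 1·(1442,97) + (223,15)
(x₁, y₁) = (1665, 112);  1665² − 221·112² = 1 ✓

1665 112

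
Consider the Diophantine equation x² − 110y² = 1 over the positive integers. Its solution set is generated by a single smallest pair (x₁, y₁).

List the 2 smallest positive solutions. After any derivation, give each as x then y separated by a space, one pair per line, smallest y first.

21 2
881 84

d=110: √d = [10; 2,20] (ℓ=2, even), read p_1/q_1
step 0: (10, 1)  from 10·(1,0) + (0,1)
step 1: (21, 2)  from 2·(10,1) + (1,0)
→ (21, 2).  Check: 21²=441, 110·2²=440, difference 1.
n=2: (21,2)∘(21,2) = (21·21+110·2·2, 21·2+2·21) = (881,84)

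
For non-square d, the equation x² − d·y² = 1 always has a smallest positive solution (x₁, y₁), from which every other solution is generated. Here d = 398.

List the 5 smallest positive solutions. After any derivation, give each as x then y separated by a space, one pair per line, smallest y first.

399 20
318401 15960
254083599 12736060
202758393601 10163359920
161800944009999 8110348480100

√398 → a₀=19, period (1,18,1,38); ℓ=4 even so k=3
k=0  a_k=19  p_k/q_k = 19/1
…
k=2  a_k=18  p_k/q_k = 379/19
k=3  a_k=1  p_k/q_k = 399/20
→ (399, 20).  Check: 399²=159201, 398·20²=159200, difference 1.
k=2:  x_2 = 399·399+398·20·20 = 318401,  y_2 = 399·20+20·399 = 15960
k=3:  x_3 = 399·318401+398·20·15960 = 254083599,  y_3 = 399·15960+20·318401 = 12736060
k=4:  x_4 = 399·254083599+398·20·12736060 = 202758393601,  y_4 = 399·12736060+20·254083599 = 10163359920
k=5:  x_5 = 399·202758393601+398·20·10163359920 = 161800944009999,  y_5 = 399·10163359920+20·202758393601 = 8110348480100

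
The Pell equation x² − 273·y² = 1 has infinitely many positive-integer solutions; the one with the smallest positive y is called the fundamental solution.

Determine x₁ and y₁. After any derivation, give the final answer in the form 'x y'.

727 44

√273 = [16; 1,1,10,1,1,32, …], period ℓ=6 (even) → k=5
k=0  a_k=16  p_k/q_k = 16/1
…
k=2  a_k=1  p_k/q_k = 33/2
k=3  a_k=10  p_k/q_k = 347/21
k=4  a_k=1  p_k/q_k = 380/23
k=5  a_k=1  p_k/q_k = 727/44
→ (727, 44).  Check: 727²=528529, 273·44²=528528, difference 1.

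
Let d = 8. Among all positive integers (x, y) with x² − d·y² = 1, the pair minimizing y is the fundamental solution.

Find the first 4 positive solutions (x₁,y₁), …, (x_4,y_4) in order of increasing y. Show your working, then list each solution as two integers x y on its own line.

d=8: √d = [2; 1,4] (ℓ=2, even), read p_1/q_1
k=0  a_k=2  p_k/q_k = 2/1
k=1  a_k=1  p_k/q_k = 3/1
(x₁, y₁) = (3, 1);  3² − 8·1² = 1 ✓
k=2:  x_2 = 3·3+8·1·1 = 17,  y_2 = 3·1+1·3 = 6
k=3:  x_3 = 3·17+8·1·6 = 99,  y_3 = 3·6+1·17 = 35
k=4:  x_4 = 3·99+8·1·35 = 577,  y_4 = 3·35+1·99 = 204

3 1
17 6
99 35
577 204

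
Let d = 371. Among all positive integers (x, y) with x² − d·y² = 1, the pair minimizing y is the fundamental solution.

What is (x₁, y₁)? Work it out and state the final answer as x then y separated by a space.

1695 88

√371 → a₀=19, period (3,1,4,1,3,38); ℓ=6 even so k=5
a_0=19:  p_0=19·1+0=19,  q_0=19·0+1=1
…
a_2=1:  p_2=1·58+19=77,  q_2=1·3+1=4
…
a_4=1:  p_4=1·366+77=443,  q_4=1·19+4=23
a_5=3:  p_5=3·443+366=1695,  q_5=3·23+19=88
→ (1695, 88).  Check: 1695²=2873025, 371·88²=2873024, difference 1.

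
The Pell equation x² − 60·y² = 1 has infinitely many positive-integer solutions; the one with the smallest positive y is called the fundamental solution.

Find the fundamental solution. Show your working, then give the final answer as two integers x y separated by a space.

d=60: √d = [7; 1,2,1,14] (ℓ=4, even), read p_3/q_3
step 0: (7, 1)  from 7·(1,0) + (0,1)
…
step 2: (23, 3)  from 2·(8,1) + (7,1)
step 3: (31, 4)  from 1·(23,3) + (8,1)
(x₁, y₁) = (31, 4);  31² − 60·4² = 1 ✓

31 4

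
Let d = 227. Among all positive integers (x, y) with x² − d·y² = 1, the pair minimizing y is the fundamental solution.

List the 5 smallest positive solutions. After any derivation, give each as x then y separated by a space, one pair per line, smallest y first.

√227 → a₀=15, period (15,30); ℓ=2 even so k=1
a_0=15:  p_0=15·1+0=15,  q_0=15·0+1=1
a_1=15:  p_1=15·15+1=226,  q_1=15·1+0=15
(x₁, y₁) = (226, 15);  226² − 227·15² = 1 ✓
k=2:  x_2 = 226·226+227·15·15 = 102151,  y_2 = 226·15+15·226 = 6780
k=3:  x_3 = 226·102151+227·15·6780 = 46172026,  y_3 = 226·6780+15·102151 = 3064545
k=4:  x_4 = 226·46172026+227·15·3064545 = 20869653601,  y_4 = 226·3064545+15·46172026 = 1385167560
k=5:  x_5 = 226·20869653601+227·15·1385167560 = 9433037255626,  y_5 = 226·1385167560+15·20869653601 = 626092672575

226 15
102151 6780
46172026 3064545
20869653601 1385167560
9433037255626 626092672575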